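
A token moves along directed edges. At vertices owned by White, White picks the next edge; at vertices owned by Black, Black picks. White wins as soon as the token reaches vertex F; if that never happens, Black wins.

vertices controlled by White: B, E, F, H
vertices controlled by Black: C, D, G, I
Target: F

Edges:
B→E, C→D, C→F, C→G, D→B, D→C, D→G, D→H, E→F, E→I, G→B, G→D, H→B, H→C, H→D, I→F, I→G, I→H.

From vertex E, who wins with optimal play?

White

A0 = {F}
A1: add {E} — E (White) has E→F.
E ∈ A1, so White can force the target.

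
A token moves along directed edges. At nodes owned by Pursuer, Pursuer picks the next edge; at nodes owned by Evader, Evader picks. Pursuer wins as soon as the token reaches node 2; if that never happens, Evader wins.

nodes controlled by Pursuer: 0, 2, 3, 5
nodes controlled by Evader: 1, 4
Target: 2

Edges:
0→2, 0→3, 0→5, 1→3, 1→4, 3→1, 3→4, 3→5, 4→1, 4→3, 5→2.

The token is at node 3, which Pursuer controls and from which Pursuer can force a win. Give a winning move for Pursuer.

A0 = {2}
A1: add {0, 5} — 0 (Pursuer) has 0→2; 5 (Pursuer) has 5→2.
A2: add {3} — 3 (Pursuer) has 3→5.
A3 = A2; e.g. 1 (Evader) can still go to 4. Fixed point.
From 3, successor 5 is in the attractor (rank 1); the other successors 1, 4 are not.

5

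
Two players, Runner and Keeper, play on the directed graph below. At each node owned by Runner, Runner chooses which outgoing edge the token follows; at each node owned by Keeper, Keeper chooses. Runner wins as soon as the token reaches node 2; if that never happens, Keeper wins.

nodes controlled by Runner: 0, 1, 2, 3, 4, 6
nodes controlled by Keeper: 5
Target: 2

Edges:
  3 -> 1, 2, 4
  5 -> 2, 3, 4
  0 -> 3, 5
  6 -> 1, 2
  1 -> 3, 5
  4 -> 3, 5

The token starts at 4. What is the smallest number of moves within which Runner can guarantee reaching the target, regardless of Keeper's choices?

2

A0 = {2}
A1: add {3, 6} — 3 (Runner) has 3→2; 6 (Runner) has 6→2.
A2: add {0, 1, 4} — 0 (Runner) has 0→3; 1 (Runner) has 1→3; 4 (Runner) has 4→3.
4 enters the attractor at level 2, so Runner can force the target in 2 moves from there.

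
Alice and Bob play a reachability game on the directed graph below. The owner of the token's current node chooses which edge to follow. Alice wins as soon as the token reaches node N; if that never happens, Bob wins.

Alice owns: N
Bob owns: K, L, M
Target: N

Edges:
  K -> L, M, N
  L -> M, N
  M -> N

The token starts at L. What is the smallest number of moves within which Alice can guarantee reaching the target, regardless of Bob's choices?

2

A0 = {N}
A1: add {M} — M (Bob): all of {N} already in.
A2: add {L} — L (Bob): all of {M, N} already in.
L enters the attractor at level 2, so Alice can force the target in 2 moves from there.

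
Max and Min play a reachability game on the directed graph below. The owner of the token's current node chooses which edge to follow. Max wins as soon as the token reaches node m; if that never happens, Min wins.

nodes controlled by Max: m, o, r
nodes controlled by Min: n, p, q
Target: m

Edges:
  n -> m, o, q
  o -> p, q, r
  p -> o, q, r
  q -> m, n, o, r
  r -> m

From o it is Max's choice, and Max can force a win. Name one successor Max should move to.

r

A0 = {m}
A1: add {r} — r (Max) has r→m.
A2: add {o} — o (Max) has o→r.
A3 = A2; e.g. n (Min) can still go to q. Fixed point.
From o, successor r is in the attractor (rank 1); the other successors p, q are not.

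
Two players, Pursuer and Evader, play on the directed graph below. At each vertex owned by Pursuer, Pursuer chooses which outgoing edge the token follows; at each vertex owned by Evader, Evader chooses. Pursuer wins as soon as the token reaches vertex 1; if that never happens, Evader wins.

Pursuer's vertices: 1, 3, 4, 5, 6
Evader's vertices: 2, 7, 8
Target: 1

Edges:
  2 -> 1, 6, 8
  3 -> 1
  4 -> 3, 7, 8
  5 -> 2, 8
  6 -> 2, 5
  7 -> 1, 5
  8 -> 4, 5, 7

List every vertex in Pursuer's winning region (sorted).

A0 = {1}
A1: add {3} — 3 (Pursuer) has 3→1.
A2: add {4} — 4 (Pursuer) has 4→3.
A3 = A2; e.g. 2 (Evader) can still go to 6. Fixed point.
Pursuer's winning region = {1, 3, 4}.

1, 3, 4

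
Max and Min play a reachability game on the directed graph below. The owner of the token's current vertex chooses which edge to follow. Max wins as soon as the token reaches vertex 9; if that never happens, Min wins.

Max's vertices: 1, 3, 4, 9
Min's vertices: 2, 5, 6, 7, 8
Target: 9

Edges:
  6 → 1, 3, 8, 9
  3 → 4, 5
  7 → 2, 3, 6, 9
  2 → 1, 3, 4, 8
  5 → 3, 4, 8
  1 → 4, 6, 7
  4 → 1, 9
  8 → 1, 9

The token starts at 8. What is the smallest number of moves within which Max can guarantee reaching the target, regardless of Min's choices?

3

A0 = {9}
A1: add {4} — 4 (Max) has 4→9.
A2: add {1, 3} — 1 (Max) has 1→4; 3 (Max) has 3→4.
A3: add {8} — 8 (Min): all of {1, 9} already in.
8 enters the attractor at level 3, so Max can force the target in 3 moves from there.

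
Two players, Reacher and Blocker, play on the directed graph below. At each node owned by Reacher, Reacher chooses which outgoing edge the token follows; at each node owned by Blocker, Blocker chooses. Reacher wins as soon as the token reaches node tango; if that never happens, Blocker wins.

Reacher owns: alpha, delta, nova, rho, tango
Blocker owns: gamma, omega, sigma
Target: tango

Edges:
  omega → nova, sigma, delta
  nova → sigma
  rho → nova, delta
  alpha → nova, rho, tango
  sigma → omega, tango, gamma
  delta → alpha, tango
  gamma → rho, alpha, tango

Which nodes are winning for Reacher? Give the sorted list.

A0 = {tango}
A1: add {alpha, delta} — alpha (Reacher) has alpha→tango; delta (Reacher) has delta→tango.
A2: add {rho} — rho (Reacher) has rho→delta.
A3: add {gamma} — gamma (Blocker): all of {rho, alpha, tango} already in.
A4 = A3; e.g. omega (Blocker) can still go to nova. Fixed point.
Reacher's winning region = {alpha, delta, gamma, rho, tango}.

alpha, delta, gamma, rho, tango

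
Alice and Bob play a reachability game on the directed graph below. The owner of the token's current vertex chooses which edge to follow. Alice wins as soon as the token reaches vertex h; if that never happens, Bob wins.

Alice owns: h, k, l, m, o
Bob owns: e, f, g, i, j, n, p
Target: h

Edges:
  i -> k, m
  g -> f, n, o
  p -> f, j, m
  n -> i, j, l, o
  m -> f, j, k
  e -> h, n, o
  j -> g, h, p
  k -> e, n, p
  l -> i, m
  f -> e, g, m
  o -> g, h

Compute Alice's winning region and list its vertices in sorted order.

A0 = {h}
A1: add {o} — o (Alice) has o→h.
A2 = A1; e.g. e (Bob) can still go to n. Fixed point.
Alice's winning region = {h, o}.

h, o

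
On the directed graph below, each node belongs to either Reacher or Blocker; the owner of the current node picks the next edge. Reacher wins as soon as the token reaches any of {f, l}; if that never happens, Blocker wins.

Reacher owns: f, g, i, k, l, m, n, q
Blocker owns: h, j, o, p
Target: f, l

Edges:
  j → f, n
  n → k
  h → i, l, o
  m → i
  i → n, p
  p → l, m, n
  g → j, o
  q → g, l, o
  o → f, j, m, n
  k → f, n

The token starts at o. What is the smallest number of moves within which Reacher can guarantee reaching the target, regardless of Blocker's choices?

A0 = {f, l}
A1: add {k, q} — k (Reacher) has k→f; q (Reacher) has q→l.
A2: add {n} — n (Reacher) has n→k.
A3: add {i, j} — i (Reacher) has i→n; j (Blocker): all of {f, n} already in.
A4: add {g, m} — g (Reacher) has g→j; m (Reacher) has m→i.
A5: add {o, p} — o (Blocker): all of {f, j, m, n} already in; p (Blocker): all of {l, m, n} already in.
o enters the attractor at level 5, so Reacher can force the target in 5 moves from there.

5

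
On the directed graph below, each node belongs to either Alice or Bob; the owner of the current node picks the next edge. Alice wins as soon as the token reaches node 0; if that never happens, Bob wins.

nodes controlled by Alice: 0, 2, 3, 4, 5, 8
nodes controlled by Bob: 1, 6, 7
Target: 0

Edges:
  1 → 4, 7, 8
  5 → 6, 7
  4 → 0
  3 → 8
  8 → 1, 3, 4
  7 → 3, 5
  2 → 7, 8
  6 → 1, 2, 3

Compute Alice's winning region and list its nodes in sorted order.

A0 = {0}
A1: add {4} — 4 (Alice) has 4→0.
A2: add {8} — 8 (Alice) has 8→4.
A3: add {2, 3} — 2 (Alice) has 2→8; 3 (Alice) has 3→8.
A4 = A3; e.g. 1 (Bob) can still go to 7. Fixed point.
Alice's winning region = {0, 2, 3, 4, 8}.

0, 2, 3, 4, 8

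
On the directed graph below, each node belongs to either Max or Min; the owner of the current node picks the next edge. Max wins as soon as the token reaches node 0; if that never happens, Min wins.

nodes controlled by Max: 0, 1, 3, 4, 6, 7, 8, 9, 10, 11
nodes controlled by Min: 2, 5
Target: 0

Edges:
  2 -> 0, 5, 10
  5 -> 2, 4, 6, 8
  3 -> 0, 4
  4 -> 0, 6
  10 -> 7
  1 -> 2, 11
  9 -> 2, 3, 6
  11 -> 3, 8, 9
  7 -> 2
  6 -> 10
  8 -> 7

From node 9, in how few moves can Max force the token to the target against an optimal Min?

A0 = {0}
A1: add {3, 4} — 3 (Max) has 3→0; 4 (Max) has 4→0.
A2: add {9, 11} — 9 (Max) has 9→3; 11 (Max) has 11→3.
9 enters the attractor at level 2, so Max can force the target in 2 moves from there.

2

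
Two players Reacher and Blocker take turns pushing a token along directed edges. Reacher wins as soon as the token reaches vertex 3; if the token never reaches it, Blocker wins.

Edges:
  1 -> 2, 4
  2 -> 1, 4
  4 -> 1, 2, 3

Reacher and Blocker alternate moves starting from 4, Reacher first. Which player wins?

Reacher

Track states (vertex, player-to-move).
A0 = {(3,Reacher), (3,Blocker)}
A1: add {(4,Reacher)}.
(4,Reacher) ∈ A1 ⇒ Reacher forces the target.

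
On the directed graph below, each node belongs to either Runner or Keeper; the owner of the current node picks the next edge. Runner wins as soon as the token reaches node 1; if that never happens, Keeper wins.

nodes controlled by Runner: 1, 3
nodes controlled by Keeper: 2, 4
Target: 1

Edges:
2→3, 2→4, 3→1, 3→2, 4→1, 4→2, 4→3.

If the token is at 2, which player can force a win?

A0 = {1}
A1: add {3} — 3 (Runner) has 3→1.
A2 = A1; e.g. 2 (Keeper) can still go to 4. Fixed point.
2 never enters the attractor, so Keeper can avoid the target forever.

Keeper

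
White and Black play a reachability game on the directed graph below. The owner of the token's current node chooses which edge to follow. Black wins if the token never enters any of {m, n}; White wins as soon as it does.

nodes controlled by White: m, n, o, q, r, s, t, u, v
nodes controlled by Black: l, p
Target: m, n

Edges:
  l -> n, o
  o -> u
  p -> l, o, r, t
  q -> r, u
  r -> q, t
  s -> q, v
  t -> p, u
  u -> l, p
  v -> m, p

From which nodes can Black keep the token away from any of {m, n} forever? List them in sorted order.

l, o, p, q, r, t, u

A0 = {m, n}
A1: add {v} — v (White) has v→m.
A2: add {s} — s (White) has s→v.
A3 = A2; e.g. l (Black) can still go to o. Fixed point.
White's attractor = {m, n, s, v}; Black avoids the target exactly from the complement.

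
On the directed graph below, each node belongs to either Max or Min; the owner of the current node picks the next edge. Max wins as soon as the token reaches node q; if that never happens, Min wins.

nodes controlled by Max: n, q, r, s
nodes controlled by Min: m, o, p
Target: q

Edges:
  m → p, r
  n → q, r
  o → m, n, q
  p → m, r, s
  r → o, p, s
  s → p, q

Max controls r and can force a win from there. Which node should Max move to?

A0 = {q}
A1: add {n, s} — n (Max) has n→q; s (Max) has s→q.
A2: add {r} — r (Max) has r→s.
A3 = A2; e.g. m (Min) can still go to p. Fixed point.
From r, successor s is in the attractor (rank 1); the other successors o, p are not.

s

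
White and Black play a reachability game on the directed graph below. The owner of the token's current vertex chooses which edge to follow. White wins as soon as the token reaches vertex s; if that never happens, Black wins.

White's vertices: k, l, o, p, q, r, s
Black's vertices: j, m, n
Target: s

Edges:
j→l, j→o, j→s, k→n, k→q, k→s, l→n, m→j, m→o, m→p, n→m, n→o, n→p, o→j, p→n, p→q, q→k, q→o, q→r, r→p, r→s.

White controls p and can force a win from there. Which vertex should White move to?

q

A0 = {s}
A1: add {k, r} — k (White) has k→s; r (White) has r→s.
A2: add {q} — q (White) has q→k.
A3: add {p} — p (White) has p→q.
A4 = A3; e.g. j (Black) can still go to l. Fixed point.
From p, successor q is in the attractor (rank 2); the other successor n is not.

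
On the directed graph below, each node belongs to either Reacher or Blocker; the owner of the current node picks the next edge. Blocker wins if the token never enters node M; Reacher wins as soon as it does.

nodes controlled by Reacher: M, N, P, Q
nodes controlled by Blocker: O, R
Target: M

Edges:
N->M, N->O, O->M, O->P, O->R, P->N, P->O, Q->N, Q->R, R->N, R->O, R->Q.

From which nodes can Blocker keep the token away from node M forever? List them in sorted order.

O, R

A0 = {M}
A1: add {N} — N (Reacher) has N→M.
A2: add {P, Q} — P (Reacher) has P→N; Q (Reacher) has Q→N.
A3 = A2; e.g. O (Blocker) can still go to R. Fixed point.
Reacher's attractor = {M, N, P, Q}; Blocker avoids the target exactly from the complement.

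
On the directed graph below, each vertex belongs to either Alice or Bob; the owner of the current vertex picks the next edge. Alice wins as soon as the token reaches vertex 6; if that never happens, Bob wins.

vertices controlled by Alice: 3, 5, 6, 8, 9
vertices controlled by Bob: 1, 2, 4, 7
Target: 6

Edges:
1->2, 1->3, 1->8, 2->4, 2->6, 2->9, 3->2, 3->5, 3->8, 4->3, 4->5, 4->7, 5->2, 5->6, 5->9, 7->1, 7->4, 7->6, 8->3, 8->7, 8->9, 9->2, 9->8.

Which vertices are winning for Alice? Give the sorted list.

A0 = {6}
A1: add {5} — 5 (Alice) has 5→6.
A2: add {3} — 3 (Alice) has 3→5.
A3: add {8} — 8 (Alice) has 8→3.
A4: add {9} — 9 (Alice) has 9→8.
A5 = A4; e.g. 1 (Bob) can still go to 2. Fixed point.
Alice's winning region = {3, 5, 6, 8, 9}.

3, 5, 6, 8, 9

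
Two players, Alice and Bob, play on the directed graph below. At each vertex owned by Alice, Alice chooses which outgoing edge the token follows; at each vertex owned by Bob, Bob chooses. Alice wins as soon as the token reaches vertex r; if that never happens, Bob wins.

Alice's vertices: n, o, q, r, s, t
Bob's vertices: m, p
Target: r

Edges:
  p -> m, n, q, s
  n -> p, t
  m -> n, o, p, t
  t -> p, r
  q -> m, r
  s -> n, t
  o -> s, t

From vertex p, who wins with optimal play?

A0 = {r}
A1: add {q, t} — q (Alice) has q→r; t (Alice) has t→r.
A2: add {n, o, s} — n (Alice) has n→t; o (Alice) has o→t; s (Alice) has s→t.
A3 = A2; e.g. m (Bob) can still go to p. Fixed point.
p never enters the attractor, so Bob can avoid the target forever.

Bob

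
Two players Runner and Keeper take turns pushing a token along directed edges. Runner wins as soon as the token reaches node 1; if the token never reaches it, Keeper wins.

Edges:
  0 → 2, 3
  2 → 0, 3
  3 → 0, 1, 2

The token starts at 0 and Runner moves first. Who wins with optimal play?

Keeper

Track states (vertex, player-to-move).
A0 = {(1,Runner), (1,Keeper)}
A1: add {(3,Runner)}.
A2 = A1; e.g. (0,Runner) stays out. (0,Runner) never enters ⇒ Keeper avoids the target.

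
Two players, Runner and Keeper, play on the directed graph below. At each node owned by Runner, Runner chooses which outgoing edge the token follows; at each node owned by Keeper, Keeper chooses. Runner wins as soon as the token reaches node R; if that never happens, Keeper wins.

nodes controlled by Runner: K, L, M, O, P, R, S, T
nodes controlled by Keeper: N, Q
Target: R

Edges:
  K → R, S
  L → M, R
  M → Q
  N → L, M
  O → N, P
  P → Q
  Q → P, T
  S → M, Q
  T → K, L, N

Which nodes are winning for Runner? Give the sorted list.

A0 = {R}
A1: add {K, L} — K (Runner) has K→R; L (Runner) has L→R.
A2: add {T} — T (Runner) has T→K.
A3 = A2; e.g. M (Runner) has no edge into A2. Fixed point.
Runner's winning region = {K, L, R, T}.

K, L, R, T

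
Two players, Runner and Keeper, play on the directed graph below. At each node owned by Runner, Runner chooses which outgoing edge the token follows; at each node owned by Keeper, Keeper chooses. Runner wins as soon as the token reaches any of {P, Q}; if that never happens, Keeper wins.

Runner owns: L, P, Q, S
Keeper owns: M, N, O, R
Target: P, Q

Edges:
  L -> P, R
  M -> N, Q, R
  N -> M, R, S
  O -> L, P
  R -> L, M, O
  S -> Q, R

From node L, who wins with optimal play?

A0 = {P, Q}
A1: add {L, S} — L (Runner) has L→P; S (Runner) has S→Q.
L ∈ A1, so Runner can force the target.

Runner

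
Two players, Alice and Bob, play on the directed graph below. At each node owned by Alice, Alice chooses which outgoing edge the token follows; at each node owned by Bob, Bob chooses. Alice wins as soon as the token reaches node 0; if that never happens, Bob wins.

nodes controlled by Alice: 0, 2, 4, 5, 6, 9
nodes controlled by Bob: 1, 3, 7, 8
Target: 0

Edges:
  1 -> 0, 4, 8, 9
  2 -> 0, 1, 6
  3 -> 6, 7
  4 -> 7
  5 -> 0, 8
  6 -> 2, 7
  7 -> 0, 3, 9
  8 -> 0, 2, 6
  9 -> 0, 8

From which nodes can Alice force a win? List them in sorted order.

A0 = {0}
A1: add {2, 5, 9} — 2 (Alice) has 2→0; 5 (Alice) has 5→0; 9 (Alice) has 9→0.
A2: add {6} — 6 (Alice) has 6→2.
A3: add {8} — 8 (Bob): all of {0, 2, 6} already in.
A4 = A3; e.g. 1 (Bob) can still go to 4. Fixed point.
Alice's winning region = {0, 2, 5, 6, 8, 9}.

0, 2, 5, 6, 8, 9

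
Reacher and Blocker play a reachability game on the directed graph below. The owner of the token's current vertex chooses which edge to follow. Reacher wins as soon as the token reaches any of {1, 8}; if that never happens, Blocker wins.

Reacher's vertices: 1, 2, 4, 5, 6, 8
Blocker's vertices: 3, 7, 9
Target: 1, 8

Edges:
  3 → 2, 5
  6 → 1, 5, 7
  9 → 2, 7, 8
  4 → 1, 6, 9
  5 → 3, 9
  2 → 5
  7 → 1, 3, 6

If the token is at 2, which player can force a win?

Blocker

A0 = {1, 8}
A1: add {4, 6} — 4 (Reacher) has 4→1; 6 (Reacher) has 6→1.
A2 = A1; e.g. 2 (Reacher) has no edge into A1. Fixed point.
2 never enters the attractor, so Blocker can avoid the target forever.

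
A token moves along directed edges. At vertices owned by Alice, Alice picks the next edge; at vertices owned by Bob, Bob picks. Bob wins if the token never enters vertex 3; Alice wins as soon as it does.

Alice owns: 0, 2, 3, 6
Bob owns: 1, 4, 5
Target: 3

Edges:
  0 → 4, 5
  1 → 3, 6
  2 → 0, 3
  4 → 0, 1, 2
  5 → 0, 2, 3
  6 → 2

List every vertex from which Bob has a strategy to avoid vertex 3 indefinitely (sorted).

0, 4, 5

A0 = {3}
A1: add {2} — 2 (Alice) has 2→3.
A2: add {6} — 6 (Alice) has 6→2.
A3: add {1} — 1 (Bob): all of {3, 6} already in.
A4 = A3; e.g. 0 (Alice) has no edge into A3. Fixed point.
Alice's attractor = {1, 2, 3, 6}; Bob avoids the target exactly from the complement.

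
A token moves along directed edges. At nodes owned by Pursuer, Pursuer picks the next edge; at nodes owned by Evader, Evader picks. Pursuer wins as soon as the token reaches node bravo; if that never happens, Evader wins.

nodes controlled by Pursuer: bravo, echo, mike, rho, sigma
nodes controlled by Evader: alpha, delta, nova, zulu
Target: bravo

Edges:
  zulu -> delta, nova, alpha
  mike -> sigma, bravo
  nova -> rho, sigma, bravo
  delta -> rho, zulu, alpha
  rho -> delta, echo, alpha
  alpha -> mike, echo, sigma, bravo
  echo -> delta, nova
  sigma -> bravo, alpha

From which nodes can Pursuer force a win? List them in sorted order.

bravo, mike, sigma

A0 = {bravo}
A1: add {mike, sigma} — mike (Pursuer) has mike→bravo; sigma (Pursuer) has sigma→bravo.
A2 = A1; e.g. delta (Evader) can still go to rho. Fixed point.
Pursuer's winning region = {bravo, mike, sigma}.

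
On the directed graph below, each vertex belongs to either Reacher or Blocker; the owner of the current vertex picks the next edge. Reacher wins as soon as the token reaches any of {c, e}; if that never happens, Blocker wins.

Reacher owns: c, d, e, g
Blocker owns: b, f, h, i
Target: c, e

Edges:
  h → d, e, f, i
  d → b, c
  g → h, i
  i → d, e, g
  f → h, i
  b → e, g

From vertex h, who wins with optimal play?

Blocker

A0 = {c, e}
A1: add {d} — d (Reacher) has d→c.
A2 = A1; e.g. b (Blocker) can still go to g. Fixed point.
h never enters the attractor, so Blocker can avoid the target forever.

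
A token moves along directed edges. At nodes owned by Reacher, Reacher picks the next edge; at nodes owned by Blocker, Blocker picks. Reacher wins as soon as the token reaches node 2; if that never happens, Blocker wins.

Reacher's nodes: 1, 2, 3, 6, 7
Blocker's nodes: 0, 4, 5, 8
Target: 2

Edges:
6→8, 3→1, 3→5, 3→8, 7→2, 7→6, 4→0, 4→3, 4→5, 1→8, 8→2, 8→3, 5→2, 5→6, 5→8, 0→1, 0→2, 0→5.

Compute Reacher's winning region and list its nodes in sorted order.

2, 7

A0 = {2}
A1: add {7} — 7 (Reacher) has 7→2.
A2 = A1; e.g. 0 (Blocker) can still go to 1. Fixed point.
Reacher's winning region = {2, 7}.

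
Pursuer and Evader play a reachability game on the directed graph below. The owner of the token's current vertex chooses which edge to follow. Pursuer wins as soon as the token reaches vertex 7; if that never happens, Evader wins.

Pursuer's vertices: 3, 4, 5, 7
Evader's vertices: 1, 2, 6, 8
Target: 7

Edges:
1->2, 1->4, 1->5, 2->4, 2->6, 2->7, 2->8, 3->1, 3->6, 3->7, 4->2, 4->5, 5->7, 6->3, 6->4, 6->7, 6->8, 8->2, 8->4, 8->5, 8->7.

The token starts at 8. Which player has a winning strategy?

A0 = {7}
A1: add {3, 5} — 3 (Pursuer) has 3→7; 5 (Pursuer) has 5→7.
A2: add {4} — 4 (Pursuer) has 4→5.
A3 = A2; e.g. 1 (Evader) can still go to 2. Fixed point.
8 never enters the attractor, so Evader can avoid the target forever.

Evader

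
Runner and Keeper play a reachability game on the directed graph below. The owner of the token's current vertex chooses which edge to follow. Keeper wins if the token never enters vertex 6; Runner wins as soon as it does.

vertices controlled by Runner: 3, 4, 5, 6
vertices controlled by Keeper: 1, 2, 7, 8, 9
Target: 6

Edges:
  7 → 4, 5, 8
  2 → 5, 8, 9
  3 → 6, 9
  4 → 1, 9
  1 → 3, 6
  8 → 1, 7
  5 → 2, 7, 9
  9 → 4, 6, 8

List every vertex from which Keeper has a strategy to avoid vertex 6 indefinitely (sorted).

A0 = {6}
A1: add {3} — 3 (Runner) has 3→6.
A2: add {1} — 1 (Keeper): all of {3, 6} already in.
A3: add {4} — 4 (Runner) has 4→1.
A4 = A3; e.g. 2 (Keeper) can still go to 5. Fixed point.
Runner's attractor = {1, 3, 4, 6}; Keeper avoids the target exactly from the complement.

2, 5, 7, 8, 9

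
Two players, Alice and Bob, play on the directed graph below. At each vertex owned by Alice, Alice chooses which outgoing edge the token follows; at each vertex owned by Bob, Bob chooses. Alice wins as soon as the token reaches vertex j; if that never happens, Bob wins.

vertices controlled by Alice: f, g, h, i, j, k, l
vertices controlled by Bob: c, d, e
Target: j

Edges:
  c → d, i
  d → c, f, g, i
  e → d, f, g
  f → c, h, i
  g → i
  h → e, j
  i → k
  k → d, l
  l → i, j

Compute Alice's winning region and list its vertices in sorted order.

A0 = {j}
A1: add {h, l} — h (Alice) has h→j; l (Alice) has l→j.
A2: add {f, k} — f (Alice) has f→h; k (Alice) has k→l.
A3: add {i} — i (Alice) has i→k.
A4: add {g} — g (Alice) has g→i.
A5 = A4; e.g. c (Bob) can still go to d. Fixed point.
Alice's winning region = {f, g, h, i, j, k, l}.

f, g, h, i, j, k, l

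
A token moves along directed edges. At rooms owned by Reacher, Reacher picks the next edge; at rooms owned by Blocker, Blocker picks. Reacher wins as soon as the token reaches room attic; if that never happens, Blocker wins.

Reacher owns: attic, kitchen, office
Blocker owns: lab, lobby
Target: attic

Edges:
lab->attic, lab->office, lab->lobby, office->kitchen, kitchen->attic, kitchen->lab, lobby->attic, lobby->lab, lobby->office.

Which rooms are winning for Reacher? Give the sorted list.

A0 = {attic}
A1: add {kitchen} — kitchen (Reacher) has kitchen→attic.
A2: add {office} — office (Reacher) has office→kitchen.
A3 = A2; e.g. lab (Blocker) can still go to lobby. Fixed point.
Reacher's winning region = {attic, kitchen, office}.

attic, kitchen, office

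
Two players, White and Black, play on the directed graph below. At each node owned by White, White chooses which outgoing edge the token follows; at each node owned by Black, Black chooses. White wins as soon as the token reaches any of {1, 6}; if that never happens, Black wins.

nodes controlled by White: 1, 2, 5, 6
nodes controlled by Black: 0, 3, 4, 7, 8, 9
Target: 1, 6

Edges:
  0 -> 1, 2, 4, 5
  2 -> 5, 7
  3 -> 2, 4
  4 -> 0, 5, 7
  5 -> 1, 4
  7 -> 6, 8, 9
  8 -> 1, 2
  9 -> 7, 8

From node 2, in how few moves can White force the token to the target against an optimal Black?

A0 = {1, 6}
A1: add {5} — 5 (White) has 5→1.
A2: add {2} — 2 (White) has 2→5.
2 enters the attractor at level 2, so White can force the target in 2 moves from there.

2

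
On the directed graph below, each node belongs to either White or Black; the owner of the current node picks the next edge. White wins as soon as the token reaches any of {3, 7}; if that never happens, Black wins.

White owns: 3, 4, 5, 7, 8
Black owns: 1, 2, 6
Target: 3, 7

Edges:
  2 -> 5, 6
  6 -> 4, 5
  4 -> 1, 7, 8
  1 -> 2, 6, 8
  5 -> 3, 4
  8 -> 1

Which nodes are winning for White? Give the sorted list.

2, 3, 4, 5, 6, 7

A0 = {3, 7}
A1: add {4, 5} — 4 (White) has 4→7; 5 (White) has 5→3.
A2: add {6} — 6 (Black): all of {4, 5} already in.
A3: add {2} — 2 (Black): all of {5, 6} already in.
A4 = A3; e.g. 1 (Black) can still go to 8. Fixed point.
White's winning region = {2, 3, 4, 5, 6, 7}.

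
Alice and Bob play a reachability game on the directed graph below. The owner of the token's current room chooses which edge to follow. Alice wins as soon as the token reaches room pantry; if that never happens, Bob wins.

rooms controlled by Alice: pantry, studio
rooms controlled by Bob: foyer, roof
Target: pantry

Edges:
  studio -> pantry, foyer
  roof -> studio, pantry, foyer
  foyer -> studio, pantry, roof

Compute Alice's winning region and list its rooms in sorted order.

pantry, studio

A0 = {pantry}
A1: add {studio} — studio (Alice) has studio→pantry.
A2 = A1; e.g. foyer (Bob) can still go to roof. Fixed point.
Alice's winning region = {pantry, studio}.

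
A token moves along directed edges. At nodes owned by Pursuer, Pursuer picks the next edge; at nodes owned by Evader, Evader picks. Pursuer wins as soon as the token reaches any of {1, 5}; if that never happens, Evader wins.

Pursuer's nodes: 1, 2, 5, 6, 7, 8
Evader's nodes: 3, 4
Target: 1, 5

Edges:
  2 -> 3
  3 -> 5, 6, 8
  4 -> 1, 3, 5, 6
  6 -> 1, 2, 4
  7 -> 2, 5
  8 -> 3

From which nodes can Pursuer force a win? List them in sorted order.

1, 5, 6, 7

A0 = {1, 5}
A1: add {6, 7} — 6 (Pursuer) has 6→1; 7 (Pursuer) has 7→5.
A2 = A1; e.g. 2 (Pursuer) has no edge into A1. Fixed point.
Pursuer's winning region = {1, 5, 6, 7}.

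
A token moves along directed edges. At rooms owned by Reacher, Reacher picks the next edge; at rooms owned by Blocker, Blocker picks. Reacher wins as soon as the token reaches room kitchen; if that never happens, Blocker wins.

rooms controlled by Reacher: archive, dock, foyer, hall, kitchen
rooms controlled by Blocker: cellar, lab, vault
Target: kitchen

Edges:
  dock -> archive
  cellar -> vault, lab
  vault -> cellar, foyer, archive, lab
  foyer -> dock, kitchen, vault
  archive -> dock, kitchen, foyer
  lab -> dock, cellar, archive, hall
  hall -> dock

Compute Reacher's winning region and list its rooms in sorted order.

A0 = {kitchen}
A1: add {archive, foyer} — foyer (Reacher) has foyer→kitchen; archive (Reacher) has archive→kitchen.
A2: add {dock} — dock (Reacher) has dock→archive.
A3: add {hall} — hall (Reacher) has hall→dock.
A4 = A3; e.g. cellar (Blocker) can still go to vault. Fixed point.
Reacher's winning region = {archive, dock, foyer, hall, kitchen}.

archive, dock, foyer, hall, kitchen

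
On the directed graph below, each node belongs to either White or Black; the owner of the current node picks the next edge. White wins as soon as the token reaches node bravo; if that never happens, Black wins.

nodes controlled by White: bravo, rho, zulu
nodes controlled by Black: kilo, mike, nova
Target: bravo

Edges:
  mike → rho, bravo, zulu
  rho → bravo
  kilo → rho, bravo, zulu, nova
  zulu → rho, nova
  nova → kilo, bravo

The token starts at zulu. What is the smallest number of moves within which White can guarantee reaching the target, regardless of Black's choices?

2

A0 = {bravo}
A1: add {rho} — rho (White) has rho→bravo.
A2: add {zulu} — zulu (White) has zulu→rho.
zulu enters the attractor at level 2, so White can force the target in 2 moves from there.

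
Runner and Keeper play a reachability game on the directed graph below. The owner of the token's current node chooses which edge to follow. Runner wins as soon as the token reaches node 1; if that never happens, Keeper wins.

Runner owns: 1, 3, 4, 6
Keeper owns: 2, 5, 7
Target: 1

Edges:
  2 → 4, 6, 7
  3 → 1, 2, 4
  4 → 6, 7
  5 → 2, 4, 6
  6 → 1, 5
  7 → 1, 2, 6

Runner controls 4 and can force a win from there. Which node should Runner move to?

6

A0 = {1}
A1: add {3, 6} — 3 (Runner) has 3→1; 6 (Runner) has 6→1.
A2: add {4} — 4 (Runner) has 4→6.
A3 = A2; e.g. 2 (Keeper) can still go to 7. Fixed point.
From 4, successor 6 is in the attractor (rank 1); the other successor 7 is not.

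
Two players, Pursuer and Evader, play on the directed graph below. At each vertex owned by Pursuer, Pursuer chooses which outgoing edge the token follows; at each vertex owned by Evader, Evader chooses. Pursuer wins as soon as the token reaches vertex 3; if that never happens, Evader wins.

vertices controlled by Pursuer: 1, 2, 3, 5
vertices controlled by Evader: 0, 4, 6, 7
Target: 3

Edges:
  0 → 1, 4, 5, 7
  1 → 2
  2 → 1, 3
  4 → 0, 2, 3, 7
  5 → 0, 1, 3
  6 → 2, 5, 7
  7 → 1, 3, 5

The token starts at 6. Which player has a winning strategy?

Pursuer

A0 = {3}
A1: add {2, 5} — 2 (Pursuer) has 2→3; 5 (Pursuer) has 5→3.
A2: add {1} — 1 (Pursuer) has 1→2.
A3: add {7} — 7 (Evader): all of {1, 3, 5} already in.
A4: add {6} — 6 (Evader): all of {2, 5, 7} already in.
A5 = A4; e.g. 0 (Evader) can still go to 4. Fixed point.
6 ∈ A4, so Pursuer can force the target.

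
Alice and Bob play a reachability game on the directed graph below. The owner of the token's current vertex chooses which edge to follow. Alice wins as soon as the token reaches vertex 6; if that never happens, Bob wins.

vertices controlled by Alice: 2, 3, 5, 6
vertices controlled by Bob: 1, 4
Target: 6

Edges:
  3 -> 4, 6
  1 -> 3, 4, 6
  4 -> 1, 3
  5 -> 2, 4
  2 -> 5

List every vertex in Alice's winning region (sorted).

A0 = {6}
A1: add {3} — 3 (Alice) has 3→6.
A2 = A1; e.g. 1 (Bob) can still go to 4. Fixed point.
Alice's winning region = {3, 6}.

3, 6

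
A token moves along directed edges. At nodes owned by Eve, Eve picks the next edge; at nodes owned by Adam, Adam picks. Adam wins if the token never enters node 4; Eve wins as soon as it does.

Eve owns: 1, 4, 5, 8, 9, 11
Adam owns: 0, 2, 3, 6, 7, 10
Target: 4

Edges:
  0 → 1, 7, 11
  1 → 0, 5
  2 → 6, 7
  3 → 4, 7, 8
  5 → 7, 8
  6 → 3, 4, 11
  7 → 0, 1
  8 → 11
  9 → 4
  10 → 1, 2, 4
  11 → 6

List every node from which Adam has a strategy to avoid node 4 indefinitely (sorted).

A0 = {4}
A1: add {9} — 9 (Eve) has 9→4.
A2 = A1; e.g. 0 (Adam) can still go to 1. Fixed point.
Eve's attractor = {4, 9}; Adam avoids the target exactly from the complement.

0, 1, 2, 3, 5, 6, 7, 8, 10, 11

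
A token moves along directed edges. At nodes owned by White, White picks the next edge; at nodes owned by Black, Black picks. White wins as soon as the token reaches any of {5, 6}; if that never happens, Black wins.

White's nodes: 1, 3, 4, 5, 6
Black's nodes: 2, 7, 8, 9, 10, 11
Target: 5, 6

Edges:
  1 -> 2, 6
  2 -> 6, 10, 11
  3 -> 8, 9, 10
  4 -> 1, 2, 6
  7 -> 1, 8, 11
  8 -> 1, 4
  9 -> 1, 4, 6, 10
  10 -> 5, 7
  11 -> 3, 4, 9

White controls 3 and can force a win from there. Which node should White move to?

8

A0 = {5, 6}
A1: add {1, 4} — 1 (White) has 1→6; 4 (White) has 4→6.
A2: add {8} — 8 (Black): all of {1, 4} already in.
A3: add {3} — 3 (White) has 3→8.
A4 = A3; e.g. 2 (Black) can still go to 10. Fixed point.
From 3, successor 8 is in the attractor (rank 2); the other successors 9, 10 are not.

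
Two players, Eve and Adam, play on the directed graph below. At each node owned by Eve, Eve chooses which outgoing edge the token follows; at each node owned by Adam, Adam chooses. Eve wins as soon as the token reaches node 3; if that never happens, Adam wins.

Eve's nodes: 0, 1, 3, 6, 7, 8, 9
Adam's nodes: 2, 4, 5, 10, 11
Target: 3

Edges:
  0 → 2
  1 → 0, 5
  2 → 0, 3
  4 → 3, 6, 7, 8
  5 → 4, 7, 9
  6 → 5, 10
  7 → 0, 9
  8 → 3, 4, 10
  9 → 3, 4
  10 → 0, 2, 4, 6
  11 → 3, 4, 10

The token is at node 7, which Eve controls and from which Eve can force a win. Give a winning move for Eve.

A0 = {3}
A1: add {8, 9} — 8 (Eve) has 8→3; 9 (Eve) has 9→3.
A2: add {7} — 7 (Eve) has 7→9.
A3 = A2; e.g. 0 (Eve) has no edge into A2. Fixed point.
From 7, successor 9 is in the attractor (rank 1); the other successor 0 is not.

9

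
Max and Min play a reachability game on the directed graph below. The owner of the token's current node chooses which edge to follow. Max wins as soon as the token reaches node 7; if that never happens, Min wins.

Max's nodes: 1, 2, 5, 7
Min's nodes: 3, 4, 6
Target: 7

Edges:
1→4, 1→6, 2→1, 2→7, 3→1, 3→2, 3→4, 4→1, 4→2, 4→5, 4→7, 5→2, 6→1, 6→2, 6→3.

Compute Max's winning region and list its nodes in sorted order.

2, 5, 7

A0 = {7}
A1: add {2} — 2 (Max) has 2→7.
A2: add {5} — 5 (Max) has 5→2.
A3 = A2; e.g. 1 (Max) has no edge into A2. Fixed point.
Max's winning region = {2, 5, 7}.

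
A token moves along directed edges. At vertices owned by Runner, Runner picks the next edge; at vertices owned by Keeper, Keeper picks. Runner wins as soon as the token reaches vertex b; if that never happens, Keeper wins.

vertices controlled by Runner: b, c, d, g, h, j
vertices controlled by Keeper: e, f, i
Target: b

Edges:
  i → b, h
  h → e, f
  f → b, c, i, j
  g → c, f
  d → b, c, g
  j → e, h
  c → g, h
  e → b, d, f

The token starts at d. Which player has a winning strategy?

Runner

A0 = {b}
A1: add {d} — d (Runner) has d→b.
A2 = A1; e.g. c (Runner) has no edge into A1. Fixed point.
d ∈ A1, so Runner can force the target.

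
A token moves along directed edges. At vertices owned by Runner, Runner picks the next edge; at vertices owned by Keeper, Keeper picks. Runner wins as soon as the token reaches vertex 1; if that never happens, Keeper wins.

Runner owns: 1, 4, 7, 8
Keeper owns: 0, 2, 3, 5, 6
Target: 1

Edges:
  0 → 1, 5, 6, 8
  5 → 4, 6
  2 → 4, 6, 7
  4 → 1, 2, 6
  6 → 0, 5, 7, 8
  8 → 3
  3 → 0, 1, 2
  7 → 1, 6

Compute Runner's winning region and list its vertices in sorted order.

A0 = {1}
A1: add {4, 7} — 4 (Runner) has 4→1; 7 (Runner) has 7→1.
A2 = A1; e.g. 0 (Keeper) can still go to 5. Fixed point.
Runner's winning region = {1, 4, 7}.

1, 4, 7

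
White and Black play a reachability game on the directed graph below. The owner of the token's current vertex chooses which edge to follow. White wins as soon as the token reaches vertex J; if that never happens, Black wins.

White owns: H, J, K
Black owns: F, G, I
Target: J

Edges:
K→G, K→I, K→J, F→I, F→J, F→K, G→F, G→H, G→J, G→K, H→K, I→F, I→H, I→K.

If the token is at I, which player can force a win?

Black

A0 = {J}
A1: add {K} — K (White) has K→J.
A2: add {H} — H (White) has H→K.
A3 = A2; e.g. F (Black) can still go to I. Fixed point.
I never enters the attractor, so Black can avoid the target forever.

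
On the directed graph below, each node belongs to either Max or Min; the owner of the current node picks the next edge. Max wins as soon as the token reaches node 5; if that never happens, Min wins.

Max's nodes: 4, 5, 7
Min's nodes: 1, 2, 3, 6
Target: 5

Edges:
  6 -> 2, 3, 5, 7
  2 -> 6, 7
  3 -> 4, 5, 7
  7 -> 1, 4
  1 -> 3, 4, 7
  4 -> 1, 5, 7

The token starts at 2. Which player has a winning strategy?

Min

A0 = {5}
A1: add {4} — 4 (Max) has 4→5.
A2: add {7} — 7 (Max) has 7→4.
A3: add {3} — 3 (Min): all of {4, 5, 7} already in.
A4: add {1} — 1 (Min): all of {3, 4, 7} already in.
A5 = A4; e.g. 2 (Min) can still go to 6. Fixed point.
2 never enters the attractor, so Min can avoid the target forever.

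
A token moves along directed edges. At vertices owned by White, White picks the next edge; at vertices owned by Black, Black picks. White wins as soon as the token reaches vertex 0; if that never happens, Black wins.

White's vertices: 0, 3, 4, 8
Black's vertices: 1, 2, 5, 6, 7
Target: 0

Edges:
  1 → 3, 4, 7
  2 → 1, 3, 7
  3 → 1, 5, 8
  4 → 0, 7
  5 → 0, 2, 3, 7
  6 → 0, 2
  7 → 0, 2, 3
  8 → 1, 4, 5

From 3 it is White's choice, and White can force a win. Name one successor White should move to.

A0 = {0}
A1: add {4} — 4 (White) has 4→0.
A2: add {8} — 8 (White) has 8→4.
A3: add {3} — 3 (White) has 3→8.
A4 = A3; e.g. 1 (Black) can still go to 7. Fixed point.
From 3, successor 8 is in the attractor (rank 2); the other successors 1, 5 are not.

8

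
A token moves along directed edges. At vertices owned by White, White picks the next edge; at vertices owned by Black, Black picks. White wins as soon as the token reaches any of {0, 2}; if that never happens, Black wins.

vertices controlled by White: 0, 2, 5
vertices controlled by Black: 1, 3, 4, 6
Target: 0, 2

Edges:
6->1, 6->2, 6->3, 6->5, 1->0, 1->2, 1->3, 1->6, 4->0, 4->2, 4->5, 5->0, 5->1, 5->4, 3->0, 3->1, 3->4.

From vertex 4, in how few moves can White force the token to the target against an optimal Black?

A0 = {0, 2}
A1: add {5} — 5 (White) has 5→0.
A2: add {4} — 4 (Black): all of {0, 2, 5} already in.
A3 = A2; e.g. 1 (Black) can still go to 3. Fixed point.
4 enters the attractor at level 2, so White can force the target in 2 moves from there.

2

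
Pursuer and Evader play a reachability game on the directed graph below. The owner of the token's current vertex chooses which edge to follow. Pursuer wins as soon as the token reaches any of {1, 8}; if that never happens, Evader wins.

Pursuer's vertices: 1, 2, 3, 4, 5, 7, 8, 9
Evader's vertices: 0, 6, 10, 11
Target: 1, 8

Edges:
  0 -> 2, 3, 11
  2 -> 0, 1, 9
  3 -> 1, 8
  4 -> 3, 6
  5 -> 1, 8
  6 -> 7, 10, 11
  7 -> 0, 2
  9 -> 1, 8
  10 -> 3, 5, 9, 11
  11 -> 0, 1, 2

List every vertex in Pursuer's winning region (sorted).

A0 = {1, 8}
A1: add {2, 3, 5, 9} — 2 (Pursuer) has 2→1; 3 (Pursuer) has 3→1; 5 (Pursuer) has 5→1; 9 (Pursuer) has 9→1.
A2: add {4, 7} — 4 (Pursuer) has 4→3; 7 (Pursuer) has 7→2.
A3 = A2; e.g. 0 (Evader) can still go to 11. Fixed point.
Pursuer's winning region = {1, 2, 3, 4, 5, 7, 8, 9}.

1, 2, 3, 4, 5, 7, 8, 9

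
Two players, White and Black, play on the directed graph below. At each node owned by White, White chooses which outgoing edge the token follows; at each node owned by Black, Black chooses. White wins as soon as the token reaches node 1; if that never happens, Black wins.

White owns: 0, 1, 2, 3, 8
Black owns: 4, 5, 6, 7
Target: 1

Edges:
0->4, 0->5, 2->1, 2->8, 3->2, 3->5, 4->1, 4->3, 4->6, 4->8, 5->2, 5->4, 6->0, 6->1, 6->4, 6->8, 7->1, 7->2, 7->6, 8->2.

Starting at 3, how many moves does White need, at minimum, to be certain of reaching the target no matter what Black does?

2

A0 = {1}
A1: add {2} — 2 (White) has 2→1.
A2: add {3, 8} — 3 (White) has 3→2; 8 (White) has 8→2.
A3 = A2; e.g. 0 (White) has no edge into A2. Fixed point.
3 enters the attractor at level 2, so White can force the target in 2 moves from there.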